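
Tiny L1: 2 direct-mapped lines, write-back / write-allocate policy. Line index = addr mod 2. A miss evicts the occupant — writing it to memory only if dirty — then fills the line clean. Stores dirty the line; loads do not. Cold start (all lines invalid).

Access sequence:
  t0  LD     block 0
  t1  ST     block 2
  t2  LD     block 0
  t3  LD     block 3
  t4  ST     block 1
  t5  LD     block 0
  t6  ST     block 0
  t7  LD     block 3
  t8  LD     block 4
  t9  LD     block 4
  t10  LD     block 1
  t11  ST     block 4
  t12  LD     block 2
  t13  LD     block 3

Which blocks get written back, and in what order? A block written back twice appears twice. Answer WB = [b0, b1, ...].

WB = [2, 1, 0, 4]

0: R B0 → L0 miss [-]
1: W B2 → L0 miss [D]
2: R B0 → L0 miss wb→B2 [-]
3: R B3 → L1 miss [-]
4: W B1 → L1 miss [D]
5: R B0 → L0 hit [-]
6: W B0 → L0 hit [D]
7: R B3 → L1 miss wb→B1 [-]
8: R B4 → L0 miss wb→B0 [-]
9: R B4 → L0 hit [-]
10: R B1 → L1 miss [-]
11: W B4 → L0 hit [D]
12: R B2 → L0 miss wb→B4 [-]
13: R B3 → L1 miss [-]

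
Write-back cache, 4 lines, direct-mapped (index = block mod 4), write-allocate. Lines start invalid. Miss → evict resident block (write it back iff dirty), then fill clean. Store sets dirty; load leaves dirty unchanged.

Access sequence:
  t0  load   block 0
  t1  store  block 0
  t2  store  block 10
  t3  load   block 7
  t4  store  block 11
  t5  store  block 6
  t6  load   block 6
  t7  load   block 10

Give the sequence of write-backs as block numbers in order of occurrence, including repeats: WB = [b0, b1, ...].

  0 | R B0 → L0 miss [-]
  1 | W B0 → L0 hit [D]
  2 | W B10 → L2 miss [D]
  3 | R B7 → L3 miss [-]
  4 | W B11 → L3 miss [D]
  5 | W B6 → L2 miss wb→B10 [D]
  6 | R B6 → L2 hit [D]
  7 | R B10 → L2 miss wb→B6 [-]

WB = [10, 6]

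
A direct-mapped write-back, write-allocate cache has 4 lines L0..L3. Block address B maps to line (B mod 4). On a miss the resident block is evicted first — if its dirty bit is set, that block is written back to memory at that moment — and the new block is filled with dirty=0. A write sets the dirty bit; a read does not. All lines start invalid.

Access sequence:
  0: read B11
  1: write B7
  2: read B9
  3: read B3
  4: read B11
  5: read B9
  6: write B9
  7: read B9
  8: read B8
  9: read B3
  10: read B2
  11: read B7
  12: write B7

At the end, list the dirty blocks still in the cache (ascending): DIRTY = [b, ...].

DIRTY = [7, 9]

0: R B11 -> L3 miss  d=-]
1: W B7 -> L3 miss  d=D]
2: R B9 -> L1 miss  d=-]
3: R B3 -> L3 miss wb->B7  d=-]
4: R B11 -> L3 miss  d=-]
5: R B9 -> L1 hit  d=-]
6: W B9 -> L1 hit  d=D]
7: R B9 -> L1 hit  d=D]
8: R B8 -> L0 miss  d=-]
9: R B3 -> L3 miss  d=-]
10: R B2 -> L2 miss  d=-]
11: R B7 -> L3 miss  d=-]
12: W B7 -> L3 hit  d=D]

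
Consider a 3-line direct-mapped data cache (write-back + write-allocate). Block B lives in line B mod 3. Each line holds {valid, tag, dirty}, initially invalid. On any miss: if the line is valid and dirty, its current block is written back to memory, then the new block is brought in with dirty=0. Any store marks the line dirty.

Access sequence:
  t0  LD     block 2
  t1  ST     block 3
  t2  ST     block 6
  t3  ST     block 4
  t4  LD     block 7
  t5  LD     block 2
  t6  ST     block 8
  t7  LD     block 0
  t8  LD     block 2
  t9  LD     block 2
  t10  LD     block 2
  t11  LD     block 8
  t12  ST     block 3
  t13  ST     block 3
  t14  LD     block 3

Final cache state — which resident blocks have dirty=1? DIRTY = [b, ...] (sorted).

  0 | R B2 → L2 miss [-]
  1 | W B3 → L0 miss [D]
  2 | W B6 → L0 miss wb→B3 [D]
  3 | W B4 → L1 miss [D]
  4 | R B7 → L1 miss wb→B4 [-]
  5 | R B2 → L2 hit [-]
  6 | W B8 → L2 miss [D]
  7 | R B0 → L0 miss wb→B6 [-]
  8 | R B2 → L2 miss wb→B8 [-]
  9 | R B2 → L2 hit [-]
  10 | R B2 → L2 hit [-]
  11 | R B8 → L2 miss [-]
  12 | W B3 → L0 miss [D]
  13 | W B3 → L0 hit [D]
  14 | R B3 → L0 hit [D]

DIRTY = [3]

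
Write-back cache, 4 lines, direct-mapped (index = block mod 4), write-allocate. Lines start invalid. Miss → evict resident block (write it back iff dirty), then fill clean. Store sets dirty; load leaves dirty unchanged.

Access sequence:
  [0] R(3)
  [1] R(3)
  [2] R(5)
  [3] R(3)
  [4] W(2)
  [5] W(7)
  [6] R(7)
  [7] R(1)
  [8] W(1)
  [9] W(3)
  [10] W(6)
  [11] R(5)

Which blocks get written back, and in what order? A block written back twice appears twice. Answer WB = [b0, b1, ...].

0: R B3 → L3 miss [-]
1: R B3 → L3 hit [-]
2: R B5 → L1 miss [-]
3: R B3 → L3 hit [-]
4: W B2 → L2 miss [D]
5: W B7 → L3 miss [D]
6: R B7 → L3 hit [D]
7: R B1 → L1 miss [-]
8: W B1 → L1 hit [D]
9: W B3 → L3 miss wb→B7 [D]
10: W B6 → L2 miss wb→B2 [D]
11: R B5 → L1 miss wb→B1 [-]

WB = [7, 2, 1]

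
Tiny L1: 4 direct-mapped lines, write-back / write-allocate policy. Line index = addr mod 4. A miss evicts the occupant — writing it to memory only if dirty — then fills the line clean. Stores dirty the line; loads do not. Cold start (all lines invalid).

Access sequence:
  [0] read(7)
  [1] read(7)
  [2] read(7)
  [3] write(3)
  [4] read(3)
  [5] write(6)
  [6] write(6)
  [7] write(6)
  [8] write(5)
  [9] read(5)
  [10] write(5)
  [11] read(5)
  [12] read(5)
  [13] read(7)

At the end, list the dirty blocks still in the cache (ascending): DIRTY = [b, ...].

DIRTY = [5, 6]

0: R B7 → L3 miss [-]
1: R B7 → L3 hit [-]
2: R B7 → L3 hit [-]
3: W B3 → L3 miss [D]
4: R B3 → L3 hit [D]
5: W B6 → L2 miss [D]
6: W B6 → L2 hit [D]
7: W B6 → L2 hit [D]
8: W B5 → L1 miss [D]
9: R B5 → L1 hit [D]
10: W B5 → L1 hit [D]
11: R B5 → L1 hit [D]
12: R B5 → L1 hit [D]
13: R B7 → L3 miss wb→B3 [-]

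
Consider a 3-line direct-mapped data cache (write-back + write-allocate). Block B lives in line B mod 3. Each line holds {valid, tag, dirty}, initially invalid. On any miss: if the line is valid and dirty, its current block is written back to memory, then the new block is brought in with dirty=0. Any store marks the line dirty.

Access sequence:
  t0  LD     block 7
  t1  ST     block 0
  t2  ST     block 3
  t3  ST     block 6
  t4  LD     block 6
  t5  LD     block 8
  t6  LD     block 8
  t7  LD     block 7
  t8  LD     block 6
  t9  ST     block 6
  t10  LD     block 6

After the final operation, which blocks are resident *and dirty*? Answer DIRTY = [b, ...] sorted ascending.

0: R B7 → L1 miss [-]
1: W B0 → L0 miss [D]
2: W B3 → L0 miss wb→B0 [D]
3: W B6 → L0 miss wb→B3 [D]
4: R B6 → L0 hit [D]
5: R B8 → L2 miss [-]
6: R B8 → L2 hit [-]
7: R B7 → L1 hit [-]
8: R B6 → L0 hit [D]
9: W B6 → L0 hit [D]
10: R B6 → L0 hit [D]

DIRTY = [6]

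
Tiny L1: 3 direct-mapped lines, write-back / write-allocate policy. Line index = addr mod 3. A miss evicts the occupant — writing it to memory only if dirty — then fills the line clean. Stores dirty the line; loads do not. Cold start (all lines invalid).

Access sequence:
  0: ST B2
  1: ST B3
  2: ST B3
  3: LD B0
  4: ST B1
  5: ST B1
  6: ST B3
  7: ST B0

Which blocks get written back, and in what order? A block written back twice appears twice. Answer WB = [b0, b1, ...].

WB = [3, 3]

  0 | W B2 → L2 miss [D]
  1 | W B3 → L0 miss [D]
  2 | W B3 → L0 hit [D]
  3 | R B0 → L0 miss wb→B3 [-]
  4 | W B1 → L1 miss [D]
  5 | W B1 → L1 hit [D]
  6 | W B3 → L0 miss [D]
  7 | W B0 → L0 miss wb→B3 [D]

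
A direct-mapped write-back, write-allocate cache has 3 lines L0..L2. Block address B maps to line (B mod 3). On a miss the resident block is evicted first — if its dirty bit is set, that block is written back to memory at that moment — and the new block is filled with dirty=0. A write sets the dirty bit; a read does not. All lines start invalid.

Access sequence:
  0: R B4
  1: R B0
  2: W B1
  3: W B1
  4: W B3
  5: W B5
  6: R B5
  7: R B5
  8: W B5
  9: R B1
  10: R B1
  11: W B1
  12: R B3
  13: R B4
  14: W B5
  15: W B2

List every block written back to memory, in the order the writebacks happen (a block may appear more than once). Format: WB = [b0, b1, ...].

0: R B4 → L1 miss [-]
1: R B0 → L0 miss [-]
2: W B1 → L1 miss [D]
3: W B1 → L1 hit [D]
4: W B3 → L0 miss [D]
5: W B5 → L2 miss [D]
6: R B5 → L2 hit [D]
7: R B5 → L2 hit [D]
8: W B5 → L2 hit [D]
9: R B1 → L1 hit [D]
10: R B1 → L1 hit [D]
11: W B1 → L1 hit [D]
12: R B3 → L0 hit [D]
13: R B4 → L1 miss wb→B1 [-]
14: W B5 → L2 hit [D]
15: W B2 → L2 miss wb→B5 [D]

WB = [1, 5]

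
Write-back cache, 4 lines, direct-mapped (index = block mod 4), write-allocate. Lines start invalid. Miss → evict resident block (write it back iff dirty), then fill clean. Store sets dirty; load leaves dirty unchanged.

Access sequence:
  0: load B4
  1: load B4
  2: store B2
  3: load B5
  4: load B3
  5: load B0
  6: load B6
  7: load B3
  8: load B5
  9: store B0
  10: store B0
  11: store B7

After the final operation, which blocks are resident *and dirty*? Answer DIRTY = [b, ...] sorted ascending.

DIRTY = [0, 7]

0: R B4 -> L0 miss  d=-]
1: R B4 -> L0 hit  d=-]
2: W B2 -> L2 miss  d=D]
3: R B5 -> L1 miss  d=-]
4: R B3 -> L3 miss  d=-]
5: R B0 -> L0 miss  d=-]
6: R B6 -> L2 miss wb->B2  d=-]
7: R B3 -> L3 hit  d=-]
8: R B5 -> L1 hit  d=-]
9: W B0 -> L0 hit  d=D]
10: W B0 -> L0 hit  d=D]
11: W B7 -> L3 miss  d=D]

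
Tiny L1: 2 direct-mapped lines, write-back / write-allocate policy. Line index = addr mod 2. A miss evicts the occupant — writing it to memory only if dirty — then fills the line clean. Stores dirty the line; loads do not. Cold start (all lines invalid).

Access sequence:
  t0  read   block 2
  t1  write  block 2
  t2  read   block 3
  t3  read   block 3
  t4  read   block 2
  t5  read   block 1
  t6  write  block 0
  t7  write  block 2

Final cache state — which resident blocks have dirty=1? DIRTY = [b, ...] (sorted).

0: R B2 → L0 miss [-]
1: W B2 → L0 hit [D]
2: R B3 → L1 miss [-]
3: R B3 → L1 hit [-]
4: R B2 → L0 hit [D]
5: R B1 → L1 miss [-]
6: W B0 → L0 miss wb→B2 [D]
7: W B2 → L0 miss wb→B0 [D]

DIRTY = [2]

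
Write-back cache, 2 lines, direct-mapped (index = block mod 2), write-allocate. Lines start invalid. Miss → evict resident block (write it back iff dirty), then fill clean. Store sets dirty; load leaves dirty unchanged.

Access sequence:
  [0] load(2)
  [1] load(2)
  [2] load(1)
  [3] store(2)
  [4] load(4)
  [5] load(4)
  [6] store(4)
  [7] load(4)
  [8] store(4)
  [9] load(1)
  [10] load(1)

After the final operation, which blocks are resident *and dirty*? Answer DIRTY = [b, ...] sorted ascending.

DIRTY = [4]

0: R B2 -> L0 miss  d=-]
1: R B2 -> L0 hit  d=-]
2: R B1 -> L1 miss  d=-]
3: W B2 -> L0 hit  d=D]
4: R B4 -> L0 miss wb->B2  d=-]
5: R B4 -> L0 hit  d=-]
6: W B4 -> L0 hit  d=D]
7: R B4 -> L0 hit  d=D]
8: W B4 -> L0 hit  d=D]
9: R B1 -> L1 hit  d=-]
10: R B1 -> L1 hit  d=-]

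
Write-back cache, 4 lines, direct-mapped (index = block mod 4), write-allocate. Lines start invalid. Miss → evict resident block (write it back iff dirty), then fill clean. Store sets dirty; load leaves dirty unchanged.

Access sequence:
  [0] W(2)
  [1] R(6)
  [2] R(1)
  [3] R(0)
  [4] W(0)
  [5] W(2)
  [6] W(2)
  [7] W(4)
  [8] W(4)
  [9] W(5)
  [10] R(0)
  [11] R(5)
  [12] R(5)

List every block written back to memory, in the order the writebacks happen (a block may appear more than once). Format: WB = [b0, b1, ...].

WB = [2, 0, 4]

0: W B2 → L2 miss [D]
1: R B6 → L2 miss wb→B2 [-]
2: R B1 → L1 miss [-]
3: R B0 → L0 miss [-]
4: W B0 → L0 hit [D]
5: W B2 → L2 miss [D]
6: W B2 → L2 hit [D]
7: W B4 → L0 miss wb→B0 [D]
8: W B4 → L0 hit [D]
9: W B5 → L1 miss [D]
10: R B0 → L0 miss wb→B4 [-]
11: R B5 → L1 hit [D]
12: R B5 → L1 hit [D]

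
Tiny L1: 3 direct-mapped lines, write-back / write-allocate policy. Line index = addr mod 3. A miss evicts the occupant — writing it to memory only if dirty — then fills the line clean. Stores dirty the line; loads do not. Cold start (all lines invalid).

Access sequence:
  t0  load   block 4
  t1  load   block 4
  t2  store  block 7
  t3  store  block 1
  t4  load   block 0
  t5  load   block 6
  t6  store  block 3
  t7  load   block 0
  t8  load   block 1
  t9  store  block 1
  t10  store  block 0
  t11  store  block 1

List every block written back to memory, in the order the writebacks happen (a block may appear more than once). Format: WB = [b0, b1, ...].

WB = [7, 3]

0: R B4 -> L1 miss  d=-]
1: R B4 -> L1 hit  d=-]
2: W B7 -> L1 miss  d=D]
3: W B1 -> L1 miss wb->B7  d=D]
4: R B0 -> L0 miss  d=-]
5: R B6 -> L0 miss  d=-]
6: W B3 -> L0 miss  d=D]
7: R B0 -> L0 miss wb->B3  d=-]
8: R B1 -> L1 hit  d=D]
9: W B1 -> L1 hit  d=D]
10: W B0 -> L0 hit  d=D]
11: W B1 -> L1 hit  d=D]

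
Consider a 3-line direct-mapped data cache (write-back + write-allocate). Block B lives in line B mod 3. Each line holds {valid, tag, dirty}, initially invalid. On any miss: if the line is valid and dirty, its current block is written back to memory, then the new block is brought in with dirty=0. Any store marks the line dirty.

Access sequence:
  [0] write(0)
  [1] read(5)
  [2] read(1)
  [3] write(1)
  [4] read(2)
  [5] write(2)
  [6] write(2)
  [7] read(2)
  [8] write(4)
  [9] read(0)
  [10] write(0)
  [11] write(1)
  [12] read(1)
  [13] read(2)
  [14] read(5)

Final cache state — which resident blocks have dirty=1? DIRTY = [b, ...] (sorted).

DIRTY = [0, 1]

0: W B0 -> L0 miss  d=D]
1: R B5 -> L2 miss  d=-]
2: R B1 -> L1 miss  d=-]
3: W B1 -> L1 hit  d=D]
4: R B2 -> L2 miss  d=-]
5: W B2 -> L2 hit  d=D]
6: W B2 -> L2 hit  d=D]
7: R B2 -> L2 hit  d=D]
8: W B4 -> L1 miss wb->B1  d=D]
9: R B0 -> L0 hit  d=D]
10: W B0 -> L0 hit  d=D]
11: W B1 -> L1 miss wb->B4  d=D]
12: R B1 -> L1 hit  d=D]
13: R B2 -> L2 hit  d=D]
14: R B5 -> L2 miss wb->B2  d=-]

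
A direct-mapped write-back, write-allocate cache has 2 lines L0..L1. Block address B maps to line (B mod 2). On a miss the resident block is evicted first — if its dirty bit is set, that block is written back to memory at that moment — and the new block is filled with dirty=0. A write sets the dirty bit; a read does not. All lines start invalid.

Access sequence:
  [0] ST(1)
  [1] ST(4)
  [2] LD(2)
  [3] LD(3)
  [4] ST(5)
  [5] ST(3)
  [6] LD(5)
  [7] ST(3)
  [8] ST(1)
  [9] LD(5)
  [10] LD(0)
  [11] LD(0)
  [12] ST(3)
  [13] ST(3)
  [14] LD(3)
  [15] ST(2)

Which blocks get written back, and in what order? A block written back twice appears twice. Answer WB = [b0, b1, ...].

WB = [4, 1, 5, 3, 3, 1]

0: W B1 -> L1 miss  d=D]
1: W B4 -> L0 miss  d=D]
2: R B2 -> L0 miss wb->B4  d=-]
3: R B3 -> L1 miss wb->B1  d=-]
4: W B5 -> L1 miss  d=D]
5: W B3 -> L1 miss wb->B5  d=D]
6: R B5 -> L1 miss wb->B3  d=-]
7: W B3 -> L1 miss  d=D]
8: W B1 -> L1 miss wb->B3  d=D]
9: R B5 -> L1 miss wb->B1  d=-]
10: R B0 -> L0 miss  d=-]
11: R B0 -> L0 hit  d=-]
12: W B3 -> L1 miss  d=D]
13: W B3 -> L1 hit  d=D]
14: R B3 -> L1 hit  d=D]
15: W B2 -> L0 miss  d=D]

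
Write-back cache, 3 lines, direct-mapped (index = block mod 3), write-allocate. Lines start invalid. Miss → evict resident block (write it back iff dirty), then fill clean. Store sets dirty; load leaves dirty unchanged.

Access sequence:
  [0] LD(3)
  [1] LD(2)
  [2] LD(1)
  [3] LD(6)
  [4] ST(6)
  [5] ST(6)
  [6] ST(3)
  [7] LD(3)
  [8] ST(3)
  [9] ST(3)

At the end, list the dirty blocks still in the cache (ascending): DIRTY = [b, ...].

DIRTY = [3]

0: R B3 → L0 miss [-]
1: R B2 → L2 miss [-]
2: R B1 → L1 miss [-]
3: R B6 → L0 miss [-]
4: W B6 → L0 hit [D]
5: W B6 → L0 hit [D]
6: W B3 → L0 miss wb→B6 [D]
7: R B3 → L0 hit [D]
8: W B3 → L0 hit [D]
9: W B3 → L0 hit [D]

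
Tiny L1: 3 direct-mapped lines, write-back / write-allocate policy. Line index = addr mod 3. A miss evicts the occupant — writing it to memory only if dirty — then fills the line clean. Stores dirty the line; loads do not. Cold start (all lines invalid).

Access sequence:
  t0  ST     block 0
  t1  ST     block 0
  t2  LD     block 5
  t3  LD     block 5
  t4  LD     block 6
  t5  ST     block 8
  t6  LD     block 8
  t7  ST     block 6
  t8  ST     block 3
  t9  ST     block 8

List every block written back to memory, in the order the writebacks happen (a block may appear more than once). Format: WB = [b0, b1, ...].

  0 | W B0 → L0 miss [D]
  1 | W B0 → L0 hit [D]
  2 | R B5 → L2 miss [-]
  3 | R B5 → L2 hit [-]
  4 | R B6 → L0 miss wb→B0 [-]
  5 | W B8 → L2 miss [D]
  6 | R B8 → L2 hit [D]
  7 | W B6 → L0 hit [D]
  8 | W B3 → L0 miss wb→B6 [D]
  9 | W B8 → L2 hit [D]

WB = [0, 6]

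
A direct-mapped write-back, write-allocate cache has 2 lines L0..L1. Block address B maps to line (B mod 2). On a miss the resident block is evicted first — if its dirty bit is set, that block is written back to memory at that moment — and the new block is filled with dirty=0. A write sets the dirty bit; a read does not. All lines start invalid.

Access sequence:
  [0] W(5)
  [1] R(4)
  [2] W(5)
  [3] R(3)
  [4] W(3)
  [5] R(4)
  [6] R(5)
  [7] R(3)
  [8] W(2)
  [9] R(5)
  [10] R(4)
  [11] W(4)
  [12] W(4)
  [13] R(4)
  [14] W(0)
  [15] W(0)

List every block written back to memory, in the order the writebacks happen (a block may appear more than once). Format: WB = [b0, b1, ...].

WB = [5, 3, 2, 4]

  0 | W B5 → L1 miss [D]
  1 | R B4 → L0 miss [-]
  2 | W B5 → L1 hit [D]
  3 | R B3 → L1 miss wb→B5 [-]
  4 | W B3 → L1 hit [D]
  5 | R B4 → L0 hit [-]
  6 | R B5 → L1 miss wb→B3 [-]
  7 | R B3 → L1 miss [-]
  8 | W B2 → L0 miss [D]
  9 | R B5 → L1 miss [-]
  10 | R B4 → L0 miss wb→B2 [-]
  11 | W B4 → L0 hit [D]
  12 | W B4 → L0 hit [D]
  13 | R B4 → L0 hit [D]
  14 | W B0 → L0 miss wb→B4 [D]
  15 | W B0 → L0 hit [D]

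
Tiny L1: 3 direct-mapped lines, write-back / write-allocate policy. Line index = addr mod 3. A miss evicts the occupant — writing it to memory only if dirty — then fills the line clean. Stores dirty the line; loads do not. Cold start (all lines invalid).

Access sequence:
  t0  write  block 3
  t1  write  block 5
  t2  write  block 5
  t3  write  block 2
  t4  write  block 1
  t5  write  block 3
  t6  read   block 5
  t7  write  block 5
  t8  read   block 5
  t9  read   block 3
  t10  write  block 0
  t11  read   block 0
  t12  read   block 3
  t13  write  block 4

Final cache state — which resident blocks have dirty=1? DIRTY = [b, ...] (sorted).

0: W B3 → L0 miss [D]
1: W B5 → L2 miss [D]
2: W B5 → L2 hit [D]
3: W B2 → L2 miss wb→B5 [D]
4: W B1 → L1 miss [D]
5: W B3 → L0 hit [D]
6: R B5 → L2 miss wb→B2 [-]
7: W B5 → L2 hit [D]
8: R B5 → L2 hit [D]
9: R B3 → L0 hit [D]
10: W B0 → L0 miss wb→B3 [D]
11: R B0 → L0 hit [D]
12: R B3 → L0 miss wb→B0 [-]
13: W B4 → L1 miss wb→B1 [D]

DIRTY = [4, 5]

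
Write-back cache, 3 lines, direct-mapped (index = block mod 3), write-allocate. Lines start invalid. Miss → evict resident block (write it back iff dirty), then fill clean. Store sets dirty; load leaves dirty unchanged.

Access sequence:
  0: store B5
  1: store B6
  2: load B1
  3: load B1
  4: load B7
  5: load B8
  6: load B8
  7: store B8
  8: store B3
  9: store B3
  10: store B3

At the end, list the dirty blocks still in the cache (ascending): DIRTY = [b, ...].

0: W B5 → L2 miss [D]
1: W B6 → L0 miss [D]
2: R B1 → L1 miss [-]
3: R B1 → L1 hit [-]
4: R B7 → L1 miss [-]
5: R B8 → L2 miss wb→B5 [-]
6: R B8 → L2 hit [-]
7: W B8 → L2 hit [D]
8: W B3 → L0 miss wb→B6 [D]
9: W B3 → L0 hit [D]
10: W B3 → L0 hit [D]

DIRTY = [3, 8]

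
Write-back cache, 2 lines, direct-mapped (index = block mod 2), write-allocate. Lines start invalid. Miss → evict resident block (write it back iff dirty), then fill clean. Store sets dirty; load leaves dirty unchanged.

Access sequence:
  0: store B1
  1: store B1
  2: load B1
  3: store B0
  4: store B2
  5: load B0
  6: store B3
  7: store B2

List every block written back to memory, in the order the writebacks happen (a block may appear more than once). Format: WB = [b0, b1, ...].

0: W B1 → L1 miss [D]
1: W B1 → L1 hit [D]
2: R B1 → L1 hit [D]
3: W B0 → L0 miss [D]
4: W B2 → L0 miss wb→B0 [D]
5: R B0 → L0 miss wb→B2 [-]
6: W B3 → L1 miss wb→B1 [D]
7: W B2 → L0 miss [D]

WB = [0, 2, 1]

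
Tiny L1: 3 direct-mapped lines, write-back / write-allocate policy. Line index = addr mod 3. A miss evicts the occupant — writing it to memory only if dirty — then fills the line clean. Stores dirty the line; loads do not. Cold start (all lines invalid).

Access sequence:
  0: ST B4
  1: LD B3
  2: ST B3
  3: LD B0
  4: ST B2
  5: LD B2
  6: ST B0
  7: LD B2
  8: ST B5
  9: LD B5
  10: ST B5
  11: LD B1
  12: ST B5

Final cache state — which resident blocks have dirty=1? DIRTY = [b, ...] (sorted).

0: W B4 -> L1 miss  d=D]
1: R B3 -> L0 miss  d=-]
2: W B3 -> L0 hit  d=D]
3: R B0 -> L0 miss wb->B3  d=-]
4: W B2 -> L2 miss  d=D]
5: R B2 -> L2 hit  d=D]
6: W B0 -> L0 hit  d=D]
7: R B2 -> L2 hit  d=D]
8: W B5 -> L2 miss wb->B2  d=D]
9: R B5 -> L2 hit  d=D]
10: W B5 -> L2 hit  d=D]
11: R B1 -> L1 miss wb->B4  d=-]
12: W B5 -> L2 hit  d=D]

DIRTY = [0, 5]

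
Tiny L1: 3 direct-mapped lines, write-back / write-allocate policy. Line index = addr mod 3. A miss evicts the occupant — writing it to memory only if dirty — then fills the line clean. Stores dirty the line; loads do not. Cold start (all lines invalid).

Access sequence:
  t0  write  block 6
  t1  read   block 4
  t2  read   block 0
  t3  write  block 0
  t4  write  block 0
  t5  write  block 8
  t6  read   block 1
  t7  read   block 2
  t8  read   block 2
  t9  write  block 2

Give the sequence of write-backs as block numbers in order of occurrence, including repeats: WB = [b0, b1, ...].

WB = [6, 8]

0: W B6 → L0 miss [D]
1: R B4 → L1 miss [-]
2: R B0 → L0 miss wb→B6 [-]
3: W B0 → L0 hit [D]
4: W B0 → L0 hit [D]
5: W B8 → L2 miss [D]
6: R B1 → L1 miss [-]
7: R B2 → L2 miss wb→B8 [-]
8: R B2 → L2 hit [-]
9: W B2 → L2 hit [D]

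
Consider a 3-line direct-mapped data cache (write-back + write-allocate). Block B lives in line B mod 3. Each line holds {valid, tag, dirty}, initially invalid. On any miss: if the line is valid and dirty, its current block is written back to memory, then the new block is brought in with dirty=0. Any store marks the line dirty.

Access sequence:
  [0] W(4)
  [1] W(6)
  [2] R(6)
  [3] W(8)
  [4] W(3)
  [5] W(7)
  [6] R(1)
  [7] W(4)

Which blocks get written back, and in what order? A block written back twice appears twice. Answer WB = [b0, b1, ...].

WB = [6, 4, 7]

  0 | W B4 → L1 miss [D]
  1 | W B6 → L0 miss [D]
  2 | R B6 → L0 hit [D]
  3 | W B8 → L2 miss [D]
  4 | W B3 → L0 miss wb→B6 [D]
  5 | W B7 → L1 miss wb→B4 [D]
  6 | R B1 → L1 miss wb→B7 [-]
  7 | W B4 → L1 miss [D]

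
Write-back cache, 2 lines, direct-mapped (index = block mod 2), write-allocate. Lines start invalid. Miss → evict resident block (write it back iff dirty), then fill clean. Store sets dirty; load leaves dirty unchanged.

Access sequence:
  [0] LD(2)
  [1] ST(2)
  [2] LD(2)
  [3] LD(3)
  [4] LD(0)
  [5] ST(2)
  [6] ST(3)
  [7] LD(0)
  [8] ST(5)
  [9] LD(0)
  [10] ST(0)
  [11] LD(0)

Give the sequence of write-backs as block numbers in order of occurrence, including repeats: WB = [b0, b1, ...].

  0 | R B2 → L0 miss [-]
  1 | W B2 → L0 hit [D]
  2 | R B2 → L0 hit [D]
  3 | R B3 → L1 miss [-]
  4 | R B0 → L0 miss wb→B2 [-]
  5 | W B2 → L0 miss [D]
  6 | W B3 → L1 hit [D]
  7 | R B0 → L0 miss wb→B2 [-]
  8 | W B5 → L1 miss wb→B3 [D]
  9 | R B0 → L0 hit [-]
  10 | W B0 → L0 hit [D]
  11 | R B0 → L0 hit [D]

WB = [2, 2, 3]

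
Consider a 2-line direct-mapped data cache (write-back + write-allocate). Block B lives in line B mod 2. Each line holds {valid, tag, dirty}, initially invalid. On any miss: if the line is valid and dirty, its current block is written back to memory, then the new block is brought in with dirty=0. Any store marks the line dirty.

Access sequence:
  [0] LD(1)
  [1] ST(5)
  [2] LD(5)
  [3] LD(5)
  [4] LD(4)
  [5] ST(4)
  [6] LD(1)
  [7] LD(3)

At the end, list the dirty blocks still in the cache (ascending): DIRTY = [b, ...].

DIRTY = [4]

  0 | R B1 → L1 miss [-]
  1 | W B5 → L1 miss [D]
  2 | R B5 → L1 hit [D]
  3 | R B5 → L1 hit [D]
  4 | R B4 → L0 miss [-]
  5 | W B4 → L0 hit [D]
  6 | R B1 → L1 miss wb→B5 [-]
  7 | R B3 → L1 miss [-]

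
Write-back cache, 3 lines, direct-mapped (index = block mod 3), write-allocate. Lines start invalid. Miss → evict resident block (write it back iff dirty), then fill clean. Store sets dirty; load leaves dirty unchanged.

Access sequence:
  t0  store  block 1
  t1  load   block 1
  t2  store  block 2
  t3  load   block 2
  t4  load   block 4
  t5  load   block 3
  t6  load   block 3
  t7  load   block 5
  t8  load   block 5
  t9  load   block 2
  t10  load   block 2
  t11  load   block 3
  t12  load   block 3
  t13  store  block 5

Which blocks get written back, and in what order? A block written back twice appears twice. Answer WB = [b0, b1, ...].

  0 | W B1 → L1 miss [D]
  1 | R B1 → L1 hit [D]
  2 | W B2 → L2 miss [D]
  3 | R B2 → L2 hit [D]
  4 | R B4 → L1 miss wb→B1 [-]
  5 | R B3 → L0 miss [-]
  6 | R B3 → L0 hit [-]
  7 | R B5 → L2 miss wb→B2 [-]
  8 | R B5 → L2 hit [-]
  9 | R B2 → L2 miss [-]
  10 | R B2 → L2 hit [-]
  11 | R B3 → L0 hit [-]
  12 | R B3 → L0 hit [-]
  13 | W B5 → L2 miss [D]

WB = [1, 2]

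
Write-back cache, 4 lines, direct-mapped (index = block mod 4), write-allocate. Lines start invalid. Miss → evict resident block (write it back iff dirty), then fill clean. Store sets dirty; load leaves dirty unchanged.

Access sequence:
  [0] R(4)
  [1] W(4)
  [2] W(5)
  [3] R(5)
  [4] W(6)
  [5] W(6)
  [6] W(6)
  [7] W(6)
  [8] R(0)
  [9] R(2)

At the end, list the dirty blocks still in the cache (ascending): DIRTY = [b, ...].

DIRTY = [5]

0: R B4 -> L0 miss  d=-]
1: W B4 -> L0 hit  d=D]
2: W B5 -> L1 miss  d=D]
3: R B5 -> L1 hit  d=D]
4: W B6 -> L2 miss  d=D]
5: W B6 -> L2 hit  d=D]
6: W B6 -> L2 hit  d=D]
7: W B6 -> L2 hit  d=D]
8: R B0 -> L0 miss wb->B4  d=-]
9: R B2 -> L2 miss wb->B6  d=-]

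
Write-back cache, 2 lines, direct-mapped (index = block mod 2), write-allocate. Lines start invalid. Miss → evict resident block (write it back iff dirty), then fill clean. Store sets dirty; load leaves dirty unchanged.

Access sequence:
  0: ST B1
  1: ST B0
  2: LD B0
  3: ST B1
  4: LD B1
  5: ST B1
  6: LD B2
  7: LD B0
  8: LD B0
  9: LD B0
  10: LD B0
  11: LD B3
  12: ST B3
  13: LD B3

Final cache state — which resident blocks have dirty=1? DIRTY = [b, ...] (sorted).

DIRTY = [3]

0: W B1 -> L1 miss  d=D]
1: W B0 -> L0 miss  d=D]
2: R B0 -> L0 hit  d=D]
3: W B1 -> L1 hit  d=D]
4: R B1 -> L1 hit  d=D]
5: W B1 -> L1 hit  d=D]
6: R B2 -> L0 miss wb->B0  d=-]
7: R B0 -> L0 miss  d=-]
8: R B0 -> L0 hit  d=-]
9: R B0 -> L0 hit  d=-]
10: R B0 -> L0 hit  d=-]
11: R B3 -> L1 miss wb->B1  d=-]
12: W B3 -> L1 hit  d=D]
13: R B3 -> L1 hit  d=D]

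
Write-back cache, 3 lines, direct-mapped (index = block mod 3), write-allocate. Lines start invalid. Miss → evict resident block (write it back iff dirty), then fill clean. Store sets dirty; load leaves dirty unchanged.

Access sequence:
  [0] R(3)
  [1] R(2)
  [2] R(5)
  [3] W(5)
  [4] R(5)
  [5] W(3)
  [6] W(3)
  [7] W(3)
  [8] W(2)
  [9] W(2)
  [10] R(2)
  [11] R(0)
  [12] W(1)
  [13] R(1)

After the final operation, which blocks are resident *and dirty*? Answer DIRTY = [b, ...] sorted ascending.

DIRTY = [1, 2]

0: R B3 -> L0 miss  d=-]
1: R B2 -> L2 miss  d=-]
2: R B5 -> L2 miss  d=-]
3: W B5 -> L2 hit  d=D]
4: R B5 -> L2 hit  d=D]
5: W B3 -> L0 hit  d=D]
6: W B3 -> L0 hit  d=D]
7: W B3 -> L0 hit  d=D]
8: W B2 -> L2 miss wb->B5  d=D]
9: W B2 -> L2 hit  d=D]
10: R B2 -> L2 hit  d=D]
11: R B0 -> L0 miss wb->B3  d=-]
12: W B1 -> L1 miss  d=D]
13: R B1 -> L1 hit  d=D]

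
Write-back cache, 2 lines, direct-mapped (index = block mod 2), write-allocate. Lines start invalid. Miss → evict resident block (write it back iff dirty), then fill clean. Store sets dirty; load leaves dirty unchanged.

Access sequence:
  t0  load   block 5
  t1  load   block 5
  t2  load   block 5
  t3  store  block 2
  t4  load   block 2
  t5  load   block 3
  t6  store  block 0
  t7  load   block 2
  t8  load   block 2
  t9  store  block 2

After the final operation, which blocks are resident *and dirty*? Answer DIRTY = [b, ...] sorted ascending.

  0 | R B5 → L1 miss [-]
  1 | R B5 → L1 hit [-]
  2 | R B5 → L1 hit [-]
  3 | W B2 → L0 miss [D]
  4 | R B2 → L0 hit [D]
  5 | R B3 → L1 miss [-]
  6 | W B0 → L0 miss wb→B2 [D]
  7 | R B2 → L0 miss wb→B0 [-]
  8 | R B2 → L0 hit [-]
  9 | W B2 → L0 hit [D]

DIRTY = [2]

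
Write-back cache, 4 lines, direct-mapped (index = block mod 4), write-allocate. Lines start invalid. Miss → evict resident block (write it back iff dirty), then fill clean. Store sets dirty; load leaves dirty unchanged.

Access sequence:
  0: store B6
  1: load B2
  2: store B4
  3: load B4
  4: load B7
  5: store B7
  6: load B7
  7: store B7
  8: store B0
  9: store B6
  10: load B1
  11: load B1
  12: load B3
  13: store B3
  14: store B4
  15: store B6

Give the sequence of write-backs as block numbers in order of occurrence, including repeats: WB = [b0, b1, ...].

WB = [6, 4, 7, 0]

  0 | W B6 → L2 miss [D]
  1 | R B2 → L2 miss wb→B6 [-]
  2 | W B4 → L0 miss [D]
  3 | R B4 → L0 hit [D]
  4 | R B7 → L3 miss [-]
  5 | W B7 → L3 hit [D]
  6 | R B7 → L3 hit [D]
  7 | W B7 → L3 hit [D]
  8 | W B0 → L0 miss wb→B4 [D]
  9 | W B6 → L2 miss [D]
  10 | R B1 → L1 miss [-]
  11 | R B1 → L1 hit [-]
  12 | R B3 → L3 miss wb→B7 [-]
  13 | W B3 → L3 hit [D]
  14 | W B4 → L0 miss wb→B0 [D]
  15 | W B6 → L2 hit [D]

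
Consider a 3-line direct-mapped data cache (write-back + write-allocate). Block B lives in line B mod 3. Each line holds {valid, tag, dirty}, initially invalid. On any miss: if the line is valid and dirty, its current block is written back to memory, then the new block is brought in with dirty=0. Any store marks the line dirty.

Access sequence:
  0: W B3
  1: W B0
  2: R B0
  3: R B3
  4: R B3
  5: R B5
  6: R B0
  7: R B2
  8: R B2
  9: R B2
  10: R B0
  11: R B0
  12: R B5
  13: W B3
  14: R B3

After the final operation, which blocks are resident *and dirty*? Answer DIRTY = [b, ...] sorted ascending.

DIRTY = [3]

0: W B3 -> L0 miss  d=D]
1: W B0 -> L0 miss wb->B3  d=D]
2: R B0 -> L0 hit  d=D]
3: R B3 -> L0 miss wb->B0  d=-]
4: R B3 -> L0 hit  d=-]
5: R B5 -> L2 miss  d=-]
6: R B0 -> L0 miss  d=-]
7: R B2 -> L2 miss  d=-]
8: R B2 -> L2 hit  d=-]
9: R B2 -> L2 hit  d=-]
10: R B0 -> L0 hit  d=-]
11: R B0 -> L0 hit  d=-]
12: R B5 -> L2 miss  d=-]
13: W B3 -> L0 miss  d=D]
14: R B3 -> L0 hit  d=D]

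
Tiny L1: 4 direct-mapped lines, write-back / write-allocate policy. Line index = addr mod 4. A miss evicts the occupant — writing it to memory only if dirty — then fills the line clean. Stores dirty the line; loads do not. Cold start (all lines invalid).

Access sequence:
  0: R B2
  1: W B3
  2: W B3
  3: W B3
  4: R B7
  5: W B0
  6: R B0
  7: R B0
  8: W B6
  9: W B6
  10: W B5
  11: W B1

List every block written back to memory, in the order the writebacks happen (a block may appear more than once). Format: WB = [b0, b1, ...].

  0 | R B2 → L2 miss [-]
  1 | W B3 → L3 miss [D]
  2 | W B3 → L3 hit [D]
  3 | W B3 → L3 hit [D]
  4 | R B7 → L3 miss wb→B3 [-]
  5 | W B0 → L0 miss [D]
  6 | R B0 → L0 hit [D]
  7 | R B0 → L0 hit [D]
  8 | W B6 → L2 miss [D]
  9 | W B6 → L2 hit [D]
  10 | W B5 → L1 miss [D]
  11 | W B1 → L1 miss wb→B5 [D]

WB = [3, 5]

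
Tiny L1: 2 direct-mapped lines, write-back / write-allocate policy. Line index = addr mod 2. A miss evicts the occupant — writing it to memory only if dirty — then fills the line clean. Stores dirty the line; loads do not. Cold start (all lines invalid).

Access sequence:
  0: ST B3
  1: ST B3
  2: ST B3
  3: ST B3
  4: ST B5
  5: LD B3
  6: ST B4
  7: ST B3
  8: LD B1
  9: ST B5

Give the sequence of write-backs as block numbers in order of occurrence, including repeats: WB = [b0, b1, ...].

WB = [3, 5, 3]

  0 | W B3 → L1 miss [D]
  1 | W B3 → L1 hit [D]
  2 | W B3 → L1 hit [D]
  3 | W B3 → L1 hit [D]
  4 | W B5 → L1 miss wb→B3 [D]
  5 | R B3 → L1 miss wb→B5 [-]
  6 | W B4 → L0 miss [D]
  7 | W B3 → L1 hit [D]
  8 | R B1 → L1 miss wb→B3 [-]
  9 | W B5 → L1 miss [D]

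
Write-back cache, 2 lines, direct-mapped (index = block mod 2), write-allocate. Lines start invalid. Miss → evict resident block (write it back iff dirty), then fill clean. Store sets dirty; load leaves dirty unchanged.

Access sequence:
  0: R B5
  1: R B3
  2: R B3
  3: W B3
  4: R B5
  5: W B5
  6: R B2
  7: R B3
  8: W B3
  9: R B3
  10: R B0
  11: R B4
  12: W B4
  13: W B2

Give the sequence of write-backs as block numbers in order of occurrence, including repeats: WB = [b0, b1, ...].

0: R B5 -> L1 miss  d=-]
1: R B3 -> L1 miss  d=-]
2: R B3 -> L1 hit  d=-]
3: W B3 -> L1 hit  d=D]
4: R B5 -> L1 miss wb->B3  d=-]
5: W B5 -> L1 hit  d=D]
6: R B2 -> L0 miss  d=-]
7: R B3 -> L1 miss wb->B5  d=-]
8: W B3 -> L1 hit  d=D]
9: R B3 -> L1 hit  d=D]
10: R B0 -> L0 miss  d=-]
11: R B4 -> L0 miss  d=-]
12: W B4 -> L0 hit  d=D]
13: W B2 -> L0 miss wb->B4  d=D]

WB = [3, 5, 4]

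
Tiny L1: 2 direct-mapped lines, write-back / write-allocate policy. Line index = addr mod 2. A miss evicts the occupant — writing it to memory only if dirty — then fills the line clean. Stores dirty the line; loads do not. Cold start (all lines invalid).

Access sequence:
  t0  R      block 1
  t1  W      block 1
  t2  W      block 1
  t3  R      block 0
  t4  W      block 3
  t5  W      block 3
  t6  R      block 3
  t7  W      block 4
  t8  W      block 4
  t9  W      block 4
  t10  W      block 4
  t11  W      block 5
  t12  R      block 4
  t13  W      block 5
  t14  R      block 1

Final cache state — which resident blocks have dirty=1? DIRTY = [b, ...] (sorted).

DIRTY = [4]

0: R B1 → L1 miss [-]
1: W B1 → L1 hit [D]
2: W B1 → L1 hit [D]
3: R B0 → L0 miss [-]
4: W B3 → L1 miss wb→B1 [D]
5: W B3 → L1 hit [D]
6: R B3 → L1 hit [D]
7: W B4 → L0 miss [D]
8: W B4 → L0 hit [D]
9: W B4 → L0 hit [D]
10: W B4 → L0 hit [D]
11: W B5 → L1 miss wb→B3 [D]
12: R B4 → L0 hit [D]
13: W B5 → L1 hit [D]
14: R B1 → L1 miss wb→B5 [-]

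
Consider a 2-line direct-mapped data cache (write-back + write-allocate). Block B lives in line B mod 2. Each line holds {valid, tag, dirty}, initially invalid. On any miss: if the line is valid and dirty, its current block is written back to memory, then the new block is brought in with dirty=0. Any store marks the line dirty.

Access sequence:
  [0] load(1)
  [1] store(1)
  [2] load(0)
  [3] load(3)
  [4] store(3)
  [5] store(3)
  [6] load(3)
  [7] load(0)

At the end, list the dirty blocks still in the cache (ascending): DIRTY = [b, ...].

DIRTY = [3]

0: R B1 -> L1 miss  d=-]
1: W B1 -> L1 hit  d=D]
2: R B0 -> L0 miss  d=-]
3: R B3 -> L1 miss wb->B1  d=-]
4: W B3 -> L1 hit  d=D]
5: W B3 -> L1 hit  d=D]
6: R B3 -> L1 hit  d=D]
7: R B0 -> L0 hit  d=-]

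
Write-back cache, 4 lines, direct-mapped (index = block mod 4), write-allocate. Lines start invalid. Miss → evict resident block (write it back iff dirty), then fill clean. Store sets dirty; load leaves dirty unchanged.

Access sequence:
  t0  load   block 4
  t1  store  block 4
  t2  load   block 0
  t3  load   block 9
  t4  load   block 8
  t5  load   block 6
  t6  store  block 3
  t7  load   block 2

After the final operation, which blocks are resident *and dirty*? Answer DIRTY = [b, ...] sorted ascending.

0: R B4 → L0 miss [-]
1: W B4 → L0 hit [D]
2: R B0 → L0 miss wb→B4 [-]
3: R B9 → L1 miss [-]
4: R B8 → L0 miss [-]
5: R B6 → L2 miss [-]
6: W B3 → L3 miss [D]
7: R B2 → L2 miss [-]

DIRTY = [3]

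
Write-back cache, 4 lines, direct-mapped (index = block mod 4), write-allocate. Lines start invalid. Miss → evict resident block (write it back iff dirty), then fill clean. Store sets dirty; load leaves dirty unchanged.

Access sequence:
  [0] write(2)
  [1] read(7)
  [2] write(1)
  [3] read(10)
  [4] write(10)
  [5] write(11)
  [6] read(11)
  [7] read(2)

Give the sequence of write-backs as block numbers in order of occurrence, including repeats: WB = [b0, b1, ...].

  0 | W B2 → L2 miss [D]
  1 | R B7 → L3 miss [-]
  2 | W B1 → L1 miss [D]
  3 | R B10 → L2 miss wb→B2 [-]
  4 | W B10 → L2 hit [D]
  5 | W B11 → L3 miss [D]
  6 | R B11 → L3 hit [D]
  7 | R B2 → L2 miss wb→B10 [-]

WB = [2, 10]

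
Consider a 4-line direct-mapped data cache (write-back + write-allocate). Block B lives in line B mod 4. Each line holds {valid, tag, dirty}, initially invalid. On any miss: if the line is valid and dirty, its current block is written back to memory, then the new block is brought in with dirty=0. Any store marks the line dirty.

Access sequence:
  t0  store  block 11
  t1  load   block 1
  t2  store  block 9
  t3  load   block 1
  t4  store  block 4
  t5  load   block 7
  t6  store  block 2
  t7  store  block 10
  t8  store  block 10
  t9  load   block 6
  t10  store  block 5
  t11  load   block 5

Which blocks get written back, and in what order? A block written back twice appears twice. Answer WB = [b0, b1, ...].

WB = [9, 11, 2, 10]

0: W B11 -> L3 miss  d=D]
1: R B1 -> L1 miss  d=-]
2: W B9 -> L1 miss  d=D]
3: R B1 -> L1 miss wb->B9  d=-]
4: W B4 -> L0 miss  d=D]
5: R B7 -> L3 miss wb->B11  d=-]
6: W B2 -> L2 miss  d=D]
7: W B10 -> L2 miss wb->B2  d=D]
8: W B10 -> L2 hit  d=D]
9: R B6 -> L2 miss wb->B10  d=-]
10: W B5 -> L1 miss  d=D]
11: R B5 -> L1 hit  d=D]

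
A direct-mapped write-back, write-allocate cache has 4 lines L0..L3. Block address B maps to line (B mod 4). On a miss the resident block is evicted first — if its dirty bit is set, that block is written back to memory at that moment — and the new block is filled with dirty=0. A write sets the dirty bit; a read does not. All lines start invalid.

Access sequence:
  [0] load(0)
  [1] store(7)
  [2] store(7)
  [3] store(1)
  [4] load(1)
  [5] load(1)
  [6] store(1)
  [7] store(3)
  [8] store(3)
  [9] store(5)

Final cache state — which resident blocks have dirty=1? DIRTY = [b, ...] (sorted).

  0 | R B0 → L0 miss [-]
  1 | W B7 → L3 miss [D]
  2 | W B7 → L3 hit [D]
  3 | W B1 → L1 miss [D]
  4 | R B1 → L1 hit [D]
  5 | R B1 → L1 hit [D]
  6 | W B1 → L1 hit [D]
  7 | W B3 → L3 miss wb→B7 [D]
  8 | W B3 → L3 hit [D]
  9 | W B5 → L1 miss wb→B1 [D]

DIRTY = [3, 5]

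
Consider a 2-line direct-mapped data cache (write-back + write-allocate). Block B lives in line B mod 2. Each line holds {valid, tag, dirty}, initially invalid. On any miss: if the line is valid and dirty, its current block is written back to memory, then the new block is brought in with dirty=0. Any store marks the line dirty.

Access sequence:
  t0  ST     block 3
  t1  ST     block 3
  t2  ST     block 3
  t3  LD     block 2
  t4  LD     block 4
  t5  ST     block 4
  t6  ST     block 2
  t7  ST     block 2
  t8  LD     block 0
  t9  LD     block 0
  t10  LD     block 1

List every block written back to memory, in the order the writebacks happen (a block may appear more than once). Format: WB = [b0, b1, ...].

0: W B3 → L1 miss [D]
1: W B3 → L1 hit [D]
2: W B3 → L1 hit [D]
3: R B2 → L0 miss [-]
4: R B4 → L0 miss [-]
5: W B4 → L0 hit [D]
6: W B2 → L0 miss wb→B4 [D]
7: W B2 → L0 hit [D]
8: R B0 → L0 miss wb→B2 [-]
9: R B0 → L0 hit [-]
10: R B1 → L1 miss wb→B3 [-]

WB = [4, 2, 3]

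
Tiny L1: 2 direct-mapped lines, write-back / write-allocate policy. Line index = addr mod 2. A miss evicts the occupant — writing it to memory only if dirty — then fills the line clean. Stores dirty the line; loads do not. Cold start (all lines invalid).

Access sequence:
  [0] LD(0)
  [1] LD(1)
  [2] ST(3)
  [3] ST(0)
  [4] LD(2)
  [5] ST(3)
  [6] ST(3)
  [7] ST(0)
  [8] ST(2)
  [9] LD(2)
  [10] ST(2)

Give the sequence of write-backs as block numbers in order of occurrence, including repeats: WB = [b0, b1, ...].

WB = [0, 0]

0: R B0 → L0 miss [-]
1: R B1 → L1 miss [-]
2: W B3 → L1 miss [D]
3: W B0 → L0 hit [D]
4: R B2 → L0 miss wb→B0 [-]
5: W B3 → L1 hit [D]
6: W B3 → L1 hit [D]
7: W B0 → L0 miss [D]
8: W B2 → L0 miss wb→B0 [D]
9: R B2 → L0 hit [D]
10: W B2 → L0 hit [D]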